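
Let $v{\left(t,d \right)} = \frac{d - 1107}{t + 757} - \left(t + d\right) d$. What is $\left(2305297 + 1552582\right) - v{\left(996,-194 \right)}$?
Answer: $\frac{6490117424}{1753} \approx 3.7023 \cdot 10^{6}$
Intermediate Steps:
$v{\left(t,d \right)} = \frac{-1107 + d}{757 + t} - d \left(d + t\right)$ ($v{\left(t,d \right)} = \frac{-1107 + d}{757 + t} - \left(d + t\right) d = \frac{-1107 + d}{757 + t} - d \left(d + t\right)$)
$\left(2305297 + 1552582\right) - v{\left(996,-194 \right)} = \left(2305297 + 1552582\right) - \frac{-1107 - 194 - 757 \left(-194\right)^{2} - - 194 \cdot 996^{2} - 996 \left(-194\right)^{2} - \left(-146858\right) 996}{757 + 996} = 3857879 - \frac{-1107 - 194 - 28490452 - \left(-194\right) 992016 - 996 \cdot 37636 + 146270568}{1753} = 3857879 - \frac{-1107 - 194 - 28490452 + 192451104 - 37485456 + 146270568}{1753} = 3857879 - \frac{1}{1753} \cdot 272744463 = 3857879 - \frac{272744463}{1753} = \frac{6490117424}{1753}$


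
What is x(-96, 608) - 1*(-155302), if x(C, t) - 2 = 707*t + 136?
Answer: 585296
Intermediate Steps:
x(C, t) = 138 + 707*t (x(C, t) = 2 + (707*t + 136) = 2 + (136 + 707*t) = 138 + 707*t)
x(-96, 608) - 1*(-155302) = (138 + 707*608) - 1*(-155302) = (138 + 429856) + 155302 = 429994 + 155302 = 585296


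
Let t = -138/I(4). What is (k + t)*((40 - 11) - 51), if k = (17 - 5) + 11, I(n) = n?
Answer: 253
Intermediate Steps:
t = -69/2 (t = -138/4 = -138*¼ = -69/2 ≈ -34.500)
k = 23 (k = 12 + 11 = 23)
(k + t)*((40 - 11) - 51) = (23 - 69/2)*((40 - 11) - 51) = -23*(29 - 51)/2 = -23/2*(-22) = 253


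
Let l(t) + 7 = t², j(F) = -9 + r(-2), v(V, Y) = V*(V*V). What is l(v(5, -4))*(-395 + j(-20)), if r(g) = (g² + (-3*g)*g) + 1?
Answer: -6418998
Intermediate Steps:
r(g) = 1 - 2*g² (r(g) = (g² - 3*g²) + 1 = -2*g² + 1 = 1 - 2*g²)
v(V, Y) = V³ (v(V, Y) = V*V² = V³)
j(F) = -16 (j(F) = -9 + (1 - 2*(-2)²) = -9 + (1 - 2*4) = -9 + (1 - 8) = -9 - 7 = -16)
l(t) = -7 + t²
l(v(5, -4))*(-395 + j(-20)) = (-7 + (5³)²)*(-395 - 16) = (-7 + 125²)*(-411) = (-7 + 15625)*(-411) = 15618*(-411) = -6418998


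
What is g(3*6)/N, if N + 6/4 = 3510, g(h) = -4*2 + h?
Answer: 20/7017 ≈ 0.0028502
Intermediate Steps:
g(h) = -8 + h
N = 7017/2 (N = -3/2 + 3510 = 7017/2 ≈ 3508.5)
g(3*6)/N = (-8 + 3*6)/(7017/2) = (-8 + 18)*(2/7017) = 10*(2/7017) = 20/7017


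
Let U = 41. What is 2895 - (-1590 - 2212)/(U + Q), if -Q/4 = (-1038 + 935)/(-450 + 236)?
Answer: 12510809/4181 ≈ 2992.3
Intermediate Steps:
Q = -206/107 (Q = -4*(-1038 + 935)/(-450 + 236) = -(-412)/(-214) = -(-412)*(-1)/214 = -4*103/214 = -206/107 ≈ -1.9252)
2895 - (-1590 - 2212)/(U + Q) = 2895 - (-1590 - 2212)/(41 - 206/107) = 2895 - (-3802)/4181/107 = 2895 - (-3802)*107/4181 = 2895 - 1*(-406814/4181) = 2895 + 406814/4181 = 12510809/4181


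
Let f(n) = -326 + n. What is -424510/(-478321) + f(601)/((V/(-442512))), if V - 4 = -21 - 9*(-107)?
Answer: -2645766525470/20567803 ≈ -1.2864e+5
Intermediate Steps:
V = 946 (V = 4 + (-21 - 9*(-107)) = 4 + (-21 + 963) = 4 + 942 = 946)
-424510/(-478321) + f(601)/((V/(-442512))) = -424510/(-478321) + (-326 + 601)/((946/(-442512))) = -424510*(-1/478321) + 275/((946*(-1/442512))) = 424510/478321 + 275/(-473/221256) = 424510/478321 + 275*(-221256/473) = 424510/478321 - 5531400/43 = -2645766525470/20567803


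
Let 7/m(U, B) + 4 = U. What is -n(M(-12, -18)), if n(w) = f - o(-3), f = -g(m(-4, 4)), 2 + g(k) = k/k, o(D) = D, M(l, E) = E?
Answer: -4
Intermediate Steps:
m(U, B) = 7/(-4 + U)
g(k) = -1 (g(k) = -2 + k/k = -2 + 1 = -1)
f = 1 (f = -1*(-1) = 1)
n(w) = 4 (n(w) = 1 - 1*(-3) = 1 + 3 = 4)
-n(M(-12, -18)) = -1*4 = -4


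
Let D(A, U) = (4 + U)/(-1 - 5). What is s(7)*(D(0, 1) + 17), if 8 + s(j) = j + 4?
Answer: 97/2 ≈ 48.500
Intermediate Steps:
D(A, U) = -⅔ - U/6 (D(A, U) = (4 + U)/(-6) = (4 + U)*(-⅙) = -⅔ - U/6)
s(j) = -4 + j (s(j) = -8 + (j + 4) = -8 + (4 + j) = -4 + j)
s(7)*(D(0, 1) + 17) = (-4 + 7)*((-⅔ - ⅙*1) + 17) = 3*((-⅔ - ⅙) + 17) = 3*(-⅚ + 17) = 3*(97/6) = 97/2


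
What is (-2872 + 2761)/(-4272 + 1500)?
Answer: 37/924 ≈ 0.040043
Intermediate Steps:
(-2872 + 2761)/(-4272 + 1500) = -111/(-2772) = -111*(-1/2772) = 37/924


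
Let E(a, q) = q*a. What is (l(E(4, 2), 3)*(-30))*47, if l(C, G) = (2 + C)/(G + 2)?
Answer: -2820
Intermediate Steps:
E(a, q) = a*q
l(C, G) = (2 + C)/(2 + G)
(l(E(4, 2), 3)*(-30))*47 = (((2 + 4*2)/(2 + 3))*(-30))*47 = (((2 + 8)/5)*(-30))*47 = (((⅕)*10)*(-30))*47 = (2*(-30))*47 = -60*47 = -2820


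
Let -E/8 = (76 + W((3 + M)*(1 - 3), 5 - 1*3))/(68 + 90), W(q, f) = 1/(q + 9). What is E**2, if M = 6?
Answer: 7463824/505521 ≈ 14.765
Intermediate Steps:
W(q, f) = 1/(9 + q)
E = -2732/711 (E = -8*(76 + 1/(9 + (3 + 6)*(1 - 3)))/(68 + 90) = -8*(76 + 1/(9 + 9*(-2)))/158 = -8*(76 + 1/(9 - 18))/158 = -8*(76 + 1/(-9))/158 = -8*(76 - 1/9)/158 = -5464/(9*158) = -8*683/1422 = -2732/711 ≈ -3.8425)
E**2 = (-2732/711)**2 = 7463824/505521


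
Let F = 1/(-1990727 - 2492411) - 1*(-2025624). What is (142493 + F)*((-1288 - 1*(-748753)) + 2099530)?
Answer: 27672699473791259275/4483138 ≈ 6.1726e+12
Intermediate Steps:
F = 9081151928111/4483138 (F = 1/(-4483138) + 2025624 = -1/4483138 + 2025624 = 9081151928111/4483138 ≈ 2.0256e+6)
(142493 + F)*((-1288 - 1*(-748753)) + 2099530) = (142493 + 9081151928111/4483138)*((-1288 - 1*(-748753)) + 2099530) = 9719967711145*((-1288 + 748753) + 2099530)/4483138 = 9719967711145*(747465 + 2099530)/4483138 = (9719967711145/4483138)*2846995 = 27672699473791259275/4483138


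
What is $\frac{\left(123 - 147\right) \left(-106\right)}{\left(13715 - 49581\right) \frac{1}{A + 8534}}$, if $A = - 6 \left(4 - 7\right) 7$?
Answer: $- \frac{11015520}{17933} \approx -614.26$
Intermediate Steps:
$A = 126$ ($A = \left(-6\right) \left(-3\right) 7 = 18 \cdot 7 = 126$)
$\frac{\left(123 - 147\right) \left(-106\right)}{\left(13715 - 49581\right) \frac{1}{A + 8534}} = \frac{\left(123 - 147\right) \left(-106\right)}{\left(13715 - 49581\right) \frac{1}{126 + 8534}} = \frac{\left(-24\right) \left(-106\right)}{\left(-35866\right) \frac{1}{8660}} = \frac{2544}{\left(-35866\right) \frac{1}{8660}} = \frac{2544}{- \frac{17933}{4330}} = 2544 \left(- \frac{4330}{17933}\right) = - \frac{11015520}{17933}$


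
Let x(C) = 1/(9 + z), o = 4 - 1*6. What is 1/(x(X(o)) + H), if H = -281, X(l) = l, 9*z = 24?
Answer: -35/9832 ≈ -0.0035598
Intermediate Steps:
o = -2 (o = 4 - 6 = -2)
z = 8/3 (z = (1/9)*24 = 8/3 ≈ 2.6667)
x(C) = 3/35 (x(C) = 1/(9 + 8/3) = 1/(35/3) = 3/35)
1/(x(X(o)) + H) = 1/(3/35 - 281) = 1/(-9832/35) = -35/9832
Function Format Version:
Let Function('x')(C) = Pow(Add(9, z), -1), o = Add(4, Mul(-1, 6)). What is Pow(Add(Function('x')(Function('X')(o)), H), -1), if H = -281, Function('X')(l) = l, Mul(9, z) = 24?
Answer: Rational(-35, 9832) ≈ -0.0035598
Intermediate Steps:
o = -2 (o = Add(4, -6) = -2)
z = Rational(8, 3) (z = Mul(Rational(1, 9), 24) = Rational(8, 3) ≈ 2.6667)
Function('x')(C) = Rational(3, 35) (Function('x')(C) = Pow(Add(9, Rational(8, 3)), -1) = Pow(Rational(35, 3), -1) = Rational(3, 35))
Pow(Add(Function('x')(Function('X')(o)), H), -1) = Pow(Add(Rational(3, 35), -281), -1) = Pow(Rational(-9832, 35), -1) = Rational(-35, 9832)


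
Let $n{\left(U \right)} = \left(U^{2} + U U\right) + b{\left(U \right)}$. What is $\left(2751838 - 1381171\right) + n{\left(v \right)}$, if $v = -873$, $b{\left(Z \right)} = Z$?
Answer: $2894052$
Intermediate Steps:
$n{\left(U \right)} = U + 2 U^{2}$ ($n{\left(U \right)} = \left(U^{2} + U U\right) + U = \left(U^{2} + U^{2}\right) + U = 2 U^{2} + U = U + 2 U^{2}$)
$\left(2751838 - 1381171\right) + n{\left(v \right)} = \left(2751838 - 1381171\right) - 873 \left(1 + 2 \left(-873\right)\right) = \left(2751838 - 1381171\right) - 873 \left(1 - 1746\right) = \left(2751838 - 1381171\right) - -1523385 = 1370667 + 1523385 = 2894052$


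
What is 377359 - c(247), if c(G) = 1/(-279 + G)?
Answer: 12075489/32 ≈ 3.7736e+5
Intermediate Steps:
377359 - c(247) = 377359 - 1/(-279 + 247) = 377359 - 1/(-32) = 377359 - 1*(-1/32) = 377359 + 1/32 = 12075489/32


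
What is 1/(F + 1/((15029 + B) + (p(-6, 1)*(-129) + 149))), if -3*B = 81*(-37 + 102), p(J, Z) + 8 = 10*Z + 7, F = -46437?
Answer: -12262/569410493 ≈ -2.1535e-5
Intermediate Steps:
p(J, Z) = -1 + 10*Z (p(J, Z) = -8 + (10*Z + 7) = -8 + (7 + 10*Z) = -1 + 10*Z)
B = -1755 (B = -27*(-37 + 102) = -27*65 = -1/3*5265 = -1755)
1/(F + 1/((15029 + B) + (p(-6, 1)*(-129) + 149))) = 1/(-46437 + 1/((15029 - 1755) + ((-1 + 10*1)*(-129) + 149))) = 1/(-46437 + 1/(13274 + ((-1 + 10)*(-129) + 149))) = 1/(-46437 + 1/(13274 + (9*(-129) + 149))) = 1/(-46437 + 1/(13274 + (-1161 + 149))) = 1/(-46437 + 1/(13274 - 1012)) = 1/(-46437 + 1/12262) = 1/(-569410493/12262) = -12262/569410493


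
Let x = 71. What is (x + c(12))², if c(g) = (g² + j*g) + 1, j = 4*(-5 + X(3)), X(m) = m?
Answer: 14400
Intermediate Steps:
j = -8 (j = 4*(-5 + 3) = 4*(-2) = -8)
c(g) = 1 + g² - 8*g (c(g) = (g² - 8*g) + 1 = 1 + g² - 8*g)
(x + c(12))² = (71 + (1 + 12² - 8*12))² = (71 + (1 + 144 - 96))² = (71 + 49)² = 120² = 14400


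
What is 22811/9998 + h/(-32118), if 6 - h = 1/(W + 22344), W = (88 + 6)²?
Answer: 11420980043899/5006194760760 ≈ 2.2814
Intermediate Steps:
W = 8836 (W = 94² = 8836)
h = 187079/31180 (h = 6 - 1/(8836 + 22344) = 6 - 1/31180 = 187079/31180 ≈ 6.0000)
22811/9998 + h/(-32118) = 22811/9998 + (187079/31180)/(-32118) = 22811*(1/9998) + (187079/31180)*(-1/32118) = 22811/9998 - 187079/1001439240 = 11420980043899/5006194760760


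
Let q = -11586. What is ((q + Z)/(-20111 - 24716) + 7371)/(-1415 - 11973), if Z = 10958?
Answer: -330420445/600143876 ≈ -0.55057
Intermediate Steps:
((q + Z)/(-20111 - 24716) + 7371)/(-1415 - 11973) = ((-11586 + 10958)/(-20111 - 24716) + 7371)/(-1415 - 11973) = (-628/(-44827) + 7371)/(-13388) = (-628*(-1/44827) + 7371)*(-1/13388) = (628/44827 + 7371)*(-1/13388) = (330420445/44827)*(-1/13388) = -330420445/600143876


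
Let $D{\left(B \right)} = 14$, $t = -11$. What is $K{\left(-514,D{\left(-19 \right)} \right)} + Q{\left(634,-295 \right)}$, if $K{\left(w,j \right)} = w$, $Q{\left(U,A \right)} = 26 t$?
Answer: $-800$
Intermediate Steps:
$Q{\left(U,A \right)} = -286$ ($Q{\left(U,A \right)} = 26 \left(-11\right) = -286$)
$K{\left(-514,D{\left(-19 \right)} \right)} + Q{\left(634,-295 \right)} = -514 - 286 = -800$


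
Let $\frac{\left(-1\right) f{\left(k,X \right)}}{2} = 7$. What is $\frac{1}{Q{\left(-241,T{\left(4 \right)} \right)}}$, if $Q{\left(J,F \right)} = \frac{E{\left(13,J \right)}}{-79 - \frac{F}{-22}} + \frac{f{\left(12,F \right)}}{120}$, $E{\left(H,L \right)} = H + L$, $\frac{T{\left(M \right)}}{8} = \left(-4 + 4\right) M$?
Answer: $\frac{4740}{13127} \approx 0.36109$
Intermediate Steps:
$f{\left(k,X \right)} = -14$ ($f{\left(k,X \right)} = \left(-2\right) 7 = -14$)
$T{\left(M \right)} = 0$ ($T{\left(M \right)} = 8 \left(-4 + 4\right) M = 8 \cdot 0 M = 8 \cdot 0 = 0$)
$Q{\left(J,F \right)} = - \frac{7}{60} + \frac{13 + J}{-79 + \frac{F}{22}}$ ($Q{\left(J,F \right)} = \frac{13 + J}{-79 - \frac{F}{-22}} - \frac{14}{120} = \frac{13 + J}{-79 - F \left(- \frac{1}{22}\right)} - \frac{7}{60} = \frac{13 + J}{-79 - - \frac{F}{22}} - \frac{7}{60} = \frac{13 + J}{-79 + \frac{F}{22}} - \frac{7}{60} = - \frac{7}{60} + \frac{13 + J}{-79 + \frac{F}{22}}$)
$\frac{1}{Q{\left(-241,T{\left(4 \right)} \right)}} = \frac{1}{\frac{1}{60} \frac{1}{-1738 + 0} \left(29326 - 0 + 1320 \left(-241\right)\right)} = \frac{1}{\frac{1}{60} \frac{1}{-1738} \left(29326 + 0 - 318120\right)} = \frac{1}{\frac{1}{60} \left(- \frac{1}{1738}\right) \left(-288794\right)} = \frac{1}{\frac{13127}{4740}} = \frac{4740}{13127}$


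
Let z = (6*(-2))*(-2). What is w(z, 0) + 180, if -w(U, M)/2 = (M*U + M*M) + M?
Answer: 180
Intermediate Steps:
z = 24 (z = -12*(-2) = 24)
w(U, M) = -2*M - 2*M² - 2*M*U (w(U, M) = -2*((M*U + M*M) + M) = -2*((M*U + M²) + M) = -2*((M² + M*U) + M) = -2*(M + M² + M*U) = -2*M - 2*M² - 2*M*U)
w(z, 0) + 180 = -2*0*(1 + 0 + 24) + 180 = -2*0*25 + 180 = 0 + 180 = 180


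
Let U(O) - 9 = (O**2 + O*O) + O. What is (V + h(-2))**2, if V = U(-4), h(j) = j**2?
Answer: 1681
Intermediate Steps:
U(O) = 9 + O + 2*O**2 (U(O) = 9 + ((O**2 + O*O) + O) = 9 + ((O**2 + O**2) + O) = 9 + (2*O**2 + O) = 9 + (O + 2*O**2) = 9 + O + 2*O**2)
V = 37 (V = 9 - 4 + 2*(-4)**2 = 9 - 4 + 2*16 = 9 - 4 + 32 = 37)
(V + h(-2))**2 = (37 + (-2)**2)**2 = (37 + 4)**2 = 41**2 = 1681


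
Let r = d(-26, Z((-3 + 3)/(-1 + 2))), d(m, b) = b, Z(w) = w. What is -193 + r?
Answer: -193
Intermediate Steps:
r = 0 (r = (-3 + 3)/(-1 + 2) = 0/1 = 0*1 = 0)
-193 + r = -193 + 0 = -193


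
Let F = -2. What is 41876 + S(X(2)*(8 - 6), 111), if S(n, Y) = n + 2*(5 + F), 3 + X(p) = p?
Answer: 41880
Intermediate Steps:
X(p) = -3 + p
S(n, Y) = 6 + n (S(n, Y) = n + 2*(5 - 2) = n + 2*3 = n + 6 = 6 + n)
41876 + S(X(2)*(8 - 6), 111) = 41876 + (6 + (-3 + 2)*(8 - 6)) = 41876 + (6 - 1*2) = 41876 + (6 - 2) = 41876 + 4 = 41880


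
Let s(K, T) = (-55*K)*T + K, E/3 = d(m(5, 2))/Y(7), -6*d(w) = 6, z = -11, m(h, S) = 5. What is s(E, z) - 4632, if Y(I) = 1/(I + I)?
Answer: -30084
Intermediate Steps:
Y(I) = 1/(2*I)
d(w) = -1 (d(w) = -⅙*6 = -1)
E = -42 (E = 3*(-1/((½)/7)) = 3*(-1/((½)*(⅐))) = 3*(-1/1/14) = 3*(-1*14) = 3*(-14) = -42)
s(K, T) = K - 55*K*T (s(K, T) = -55*K*T + K = K - 55*K*T)
s(E, z) - 4632 = -42*(1 - 55*(-11)) - 4632 = -42*(1 + 605) - 4632 = -42*606 - 4632 = -25452 - 4632 = -30084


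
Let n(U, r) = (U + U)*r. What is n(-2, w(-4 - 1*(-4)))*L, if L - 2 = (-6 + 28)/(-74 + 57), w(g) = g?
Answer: 0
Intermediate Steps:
n(U, r) = 2*U*r (n(U, r) = (2*U)*r = 2*U*r)
L = 12/17 (L = 2 + (-6 + 28)/(-74 + 57) = 2 + 22/(-17) = 2 + 22*(-1/17) = 2 - 22/17 = 12/17 ≈ 0.70588)
n(-2, w(-4 - 1*(-4)))*L = (2*(-2)*(-4 - 1*(-4)))*(12/17) = (2*(-2)*(-4 + 4))*(12/17) = (2*(-2)*0)*(12/17) = 0*(12/17) = 0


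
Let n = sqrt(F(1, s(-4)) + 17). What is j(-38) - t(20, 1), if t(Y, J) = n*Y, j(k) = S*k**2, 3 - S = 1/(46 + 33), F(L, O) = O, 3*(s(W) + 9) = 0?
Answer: 340784/79 - 40*sqrt(2) ≈ 4257.2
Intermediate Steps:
s(W) = -9 (s(W) = -9 + (1/3)*0 = -9 + 0 = -9)
S = 236/79 (S = 3 - 1/(46 + 33) = 3 - 1/79 = 236/79 ≈ 2.9873)
j(k) = 236*k**2/79
n = 2*sqrt(2) (n = sqrt(-9 + 17) = sqrt(8) = 2*sqrt(2) ≈ 2.8284)
t(Y, J) = 2*Y*sqrt(2) (t(Y, J) = (2*sqrt(2))*Y = 2*Y*sqrt(2))
j(-38) - t(20, 1) = (236/79)*(-38)**2 - 2*20*sqrt(2) = (236/79)*1444 - 40*sqrt(2) = 340784/79 - 40*sqrt(2)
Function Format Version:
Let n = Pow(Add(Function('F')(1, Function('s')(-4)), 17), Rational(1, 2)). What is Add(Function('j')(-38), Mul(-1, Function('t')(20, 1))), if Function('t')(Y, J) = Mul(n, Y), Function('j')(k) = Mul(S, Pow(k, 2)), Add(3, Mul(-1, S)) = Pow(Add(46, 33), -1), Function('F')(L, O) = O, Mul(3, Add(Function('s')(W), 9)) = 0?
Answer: Add(Rational(340784, 79), Mul(-40, Pow(2, Rational(1, 2)))) ≈ 4257.2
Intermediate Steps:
Function('s')(W) = -9 (Function('s')(W) = Add(-9, Mul(Rational(1, 3), 0)) = Add(-9, 0) = -9)
S = Rational(236, 79) (S = Add(3, Mul(-1, Pow(Add(46, 33), -1))) = Add(3, Mul(-1, Pow(79, -1))) = Add(3, Mul(-1, Rational(1, 79))) = Add(3, Rational(-1, 79)) = Rational(236, 79) ≈ 2.9873)
Function('j')(k) = Mul(Rational(236, 79), Pow(k, 2))
n = Mul(2, Pow(2, Rational(1, 2))) (n = Pow(Add(-9, 17), Rational(1, 2)) = Pow(8, Rational(1, 2)) = Mul(2, Pow(2, Rational(1, 2))) ≈ 2.8284)
Function('t')(Y, J) = Mul(2, Y, Pow(2, Rational(1, 2))) (Function('t')(Y, J) = Mul(Mul(2, Pow(2, Rational(1, 2))), Y) = Mul(2, Y, Pow(2, Rational(1, 2))))
Add(Function('j')(-38), Mul(-1, Function('t')(20, 1))) = Add(Mul(Rational(236, 79), Pow(-38, 2)), Mul(-1, Mul(2, 20, Pow(2, Rational(1, 2))))) = Add(Mul(Rational(236, 79), 1444), Mul(-1, Mul(40, Pow(2, Rational(1, 2))))) = Add(Rational(340784, 79), Mul(-40, Pow(2, Rational(1, 2))))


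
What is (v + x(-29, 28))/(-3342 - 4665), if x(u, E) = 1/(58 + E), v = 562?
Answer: -16111/229534 ≈ -0.070190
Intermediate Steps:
(v + x(-29, 28))/(-3342 - 4665) = (562 + 1/(58 + 28))/(-3342 - 4665) = (562 + 1/86)/(-8007) = (562 + 1/86)*(-1/8007) = (48333/86)*(-1/8007) = -16111/229534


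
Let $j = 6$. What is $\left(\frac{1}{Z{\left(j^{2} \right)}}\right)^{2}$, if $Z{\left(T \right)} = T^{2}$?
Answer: $\frac{1}{1679616} \approx 5.9537 \cdot 10^{-7}$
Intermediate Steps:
$\left(\frac{1}{Z{\left(j^{2} \right)}}\right)^{2} = \left(\frac{1}{\left(6^{2}\right)^{2}}\right)^{2} = \left(\frac{1}{36^{2}}\right)^{2} = \left(\frac{1}{1296}\right)^{2} = \frac{1}{1679616}$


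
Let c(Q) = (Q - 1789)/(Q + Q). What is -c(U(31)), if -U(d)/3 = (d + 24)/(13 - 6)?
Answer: -6344/165 ≈ -38.448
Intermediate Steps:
U(d) = -72/7 - 3*d/7 (U(d) = -3*(d + 24)/(13 - 6) = -3*(24 + d)/7 = -3*(24/7 + d/7) = -72/7 - 3*d/7)
c(Q) = (-1789 + Q)/(2*Q) (c(Q) = (-1789 + Q)/((2*Q)) = (-1789 + Q)*(1/(2*Q)) = (-1789 + Q)/(2*Q))
-c(U(31)) = -(-1789 + (-72/7 - 3/7*31))/(2*(-72/7 - 3/7*31)) = -(-1789 + (-72/7 - 93/7))/(2*(-72/7 - 93/7)) = -(-1789 - 165/7)/(2*(-165/7)) = -(-7)*(-12688)/(2*165*7) = -1*6344/165 = -6344/165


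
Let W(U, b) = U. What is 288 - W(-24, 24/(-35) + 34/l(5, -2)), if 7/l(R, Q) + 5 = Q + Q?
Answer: 312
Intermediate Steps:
l(R, Q) = 7/(-5 + 2*Q) (l(R, Q) = 7/(-5 + (Q + Q)) = 7/(-5 + 2*Q))
288 - W(-24, 24/(-35) + 34/l(5, -2)) = 288 - 1*(-24) = 288 + 24 = 312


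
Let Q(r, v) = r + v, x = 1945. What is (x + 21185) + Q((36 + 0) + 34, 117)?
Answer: 23317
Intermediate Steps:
(x + 21185) + Q((36 + 0) + 34, 117) = (1945 + 21185) + (((36 + 0) + 34) + 117) = 23130 + ((36 + 34) + 117) = 23130 + (70 + 117) = 23130 + 187 = 23317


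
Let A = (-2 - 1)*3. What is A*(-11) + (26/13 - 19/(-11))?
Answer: 1130/11 ≈ 102.73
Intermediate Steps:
A = -9 (A = -3*3 = -9)
A*(-11) + (26/13 - 19/(-11)) = -9*(-11) + (26/13 - 19/(-11)) = 99 + (26*(1/13) - 19*(-1/11)) = 99 + (2 + 19/11) = 99 + 41/11 = 1130/11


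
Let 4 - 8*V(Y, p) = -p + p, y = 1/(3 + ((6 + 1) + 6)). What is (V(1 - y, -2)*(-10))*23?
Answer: -115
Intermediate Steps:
y = 1/16 (y = 1/(3 + (7 + 6)) = 1/(3 + 13) = 1/16 ≈ 0.062500)
V(Y, p) = 1/2 (V(Y, p) = 1/2 - (-p + p)/8 = 1/2 - 1/8*0 = 1/2 + 0 = 1/2)
(V(1 - y, -2)*(-10))*23 = ((1/2)*(-10))*23 = -5*23 = -115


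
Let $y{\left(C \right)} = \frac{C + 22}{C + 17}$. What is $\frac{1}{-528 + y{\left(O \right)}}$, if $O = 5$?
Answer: $- \frac{22}{11589} \approx -0.0018984$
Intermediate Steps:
$y{\left(C \right)} = \frac{22 + C}{17 + C}$
$\frac{1}{-528 + y{\left(O \right)}} = \frac{1}{-528 + \frac{22 + 5}{17 + 5}} = \frac{1}{-528 + \frac{1}{22} \cdot 27} = \frac{1}{-528 + \frac{27}{22}} = \frac{1}{- \frac{11589}{22}} = - \frac{22}{11589}$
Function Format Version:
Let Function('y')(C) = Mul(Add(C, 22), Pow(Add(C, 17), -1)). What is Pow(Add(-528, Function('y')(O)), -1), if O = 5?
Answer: Rational(-22, 11589) ≈ -0.0018984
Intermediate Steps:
Function('y')(C) = Mul(Pow(Add(17, C), -1), Add(22, C)) (Function('y')(C) = Mul(Add(22, C), Pow(Add(17, C), -1)) = Mul(Pow(Add(17, C), -1), Add(22, C)))
Pow(Add(-528, Function('y')(O)), -1) = Pow(Add(-528, Mul(Pow(Add(17, 5), -1), Add(22, 5))), -1) = Pow(Add(-528, Mul(Pow(22, -1), 27)), -1) = Pow(Add(-528, Mul(Rational(1, 22), 27)), -1) = Pow(Add(-528, Rational(27, 22)), -1) = Pow(Rational(-11589, 22), -1) = Rational(-22, 11589)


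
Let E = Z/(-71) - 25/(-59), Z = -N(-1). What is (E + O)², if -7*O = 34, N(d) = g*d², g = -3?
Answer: 17223937600/859838329 ≈ 20.032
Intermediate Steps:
N(d) = -3*d²
O = -34/7 (O = -⅐*34 = -34/7 ≈ -4.8571)
Z = 3 (Z = -(-3)*(-1)² = -(-3) = -1*(-3) = 3)
E = 1598/4189 (E = 3/(-71) - 25/(-59) = 3*(-1/71) - 25*(-1/59) = -3/71 + 25/59 = 1598/4189 ≈ 0.38148)
(E + O)² = (1598/4189 - 34/7)² = (-131240/29323)² = 17223937600/859838329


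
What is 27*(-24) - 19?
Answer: -667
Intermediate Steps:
27*(-24) - 19 = -648 - 19 = -667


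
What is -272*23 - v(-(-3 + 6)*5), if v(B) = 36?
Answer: -6292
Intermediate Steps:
-272*23 - v(-(-3 + 6)*5) = -272*23 - 1*36 = -6256 - 36 = -6292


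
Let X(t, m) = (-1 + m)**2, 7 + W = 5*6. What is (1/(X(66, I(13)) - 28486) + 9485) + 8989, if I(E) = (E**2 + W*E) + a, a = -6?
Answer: 3399862591/184035 ≈ 18474.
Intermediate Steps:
W = 23 (W = -7 + 5*6 = -7 + 30 = 23)
I(E) = -6 + E**2 + 23*E (I(E) = (E**2 + 23*E) - 6 = -6 + E**2 + 23*E)
(1/(X(66, I(13)) - 28486) + 9485) + 8989 = (1/((-1 + (-6 + 13**2 + 23*13))**2 - 28486) + 9485) + 8989 = (1/((-1 + (-6 + 169 + 299))**2 - 28486) + 9485) + 8989 = (1/((-1 + 462)**2 - 28486) + 9485) + 8989 = (1/(461**2 - 28486) + 9485) + 8989 = (1/(212521 - 28486) + 9485) + 8989 = (1/184035 + 9485) + 8989 = 1745571976/184035 + 8989 = 3399862591/184035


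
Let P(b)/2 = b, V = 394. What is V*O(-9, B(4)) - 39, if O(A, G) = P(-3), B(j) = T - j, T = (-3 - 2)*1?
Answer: -2403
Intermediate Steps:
T = -5 (T = -5*1 = -5)
P(b) = 2*b
B(j) = -5 - j
O(A, G) = -6 (O(A, G) = 2*(-3) = -6)
V*O(-9, B(4)) - 39 = 394*(-6) - 39 = -2364 - 39 = -2403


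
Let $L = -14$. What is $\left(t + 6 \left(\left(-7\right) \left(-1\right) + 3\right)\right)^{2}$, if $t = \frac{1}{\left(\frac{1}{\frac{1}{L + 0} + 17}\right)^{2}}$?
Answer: $\frac{4614349041}{38416} \approx 1.2012 \cdot 10^{5}$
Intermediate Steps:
$t = \frac{56169}{196}$ ($t = \frac{1}{\left(\frac{1}{\frac{1}{-14 + 0} + 17}\right)^{2}} = \frac{1}{\left(\frac{1}{\frac{1}{-14} + 17}\right)^{2}} = \frac{1}{\left(\frac{1}{- \frac{1}{14} + 17}\right)^{2}} = \frac{1}{\left(\frac{1}{\frac{237}{14}}\right)^{2}} = \frac{1}{\left(\frac{14}{237}\right)^{2}} = \frac{1}{\frac{196}{56169}} = \frac{56169}{196} \approx 286.58$)
$\left(t + 6 \left(\left(-7\right) \left(-1\right) + 3\right)\right)^{2} = \left(\frac{56169}{196} + 6 \left(\left(-7\right) \left(-1\right) + 3\right)\right)^{2} = \left(\frac{56169}{196} + 6 \left(7 + 3\right)\right)^{2} = \left(\frac{56169}{196} + 6 \cdot 10\right)^{2} = \left(\frac{56169}{196} + 60\right)^{2} = \left(\frac{67929}{196}\right)^{2} = \frac{4614349041}{38416}$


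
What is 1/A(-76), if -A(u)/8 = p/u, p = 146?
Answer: 19/292 ≈ 0.065068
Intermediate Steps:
A(u) = -1168/u
1/A(-76) = 1/(-1168/(-76)) = 1/(-1168*(-1/76)) = 1/(292/19) = 19/292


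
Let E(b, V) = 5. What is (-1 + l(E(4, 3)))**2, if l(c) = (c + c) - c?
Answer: 16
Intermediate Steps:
l(c) = c (l(c) = 2*c - c = c)
(-1 + l(E(4, 3)))**2 = (-1 + 5)**2 = 4**2 = 16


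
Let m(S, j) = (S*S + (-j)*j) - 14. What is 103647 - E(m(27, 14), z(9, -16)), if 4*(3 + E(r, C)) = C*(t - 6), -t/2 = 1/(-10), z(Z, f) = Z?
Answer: 2073261/20 ≈ 1.0366e+5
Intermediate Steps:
t = ⅕ (t = -2/(-10) = -2*(-⅒) = ⅕ ≈ 0.20000)
m(S, j) = -14 + S² - j² (m(S, j) = (S² - j²) - 14 = -14 + S² - j²)
E(r, C) = -3 - 29*C/20 (E(r, C) = -3 + (C*(⅕ - 6))/4 = -3 + (C*(-29/5))/4 = -3 + (-29*C/5)/4 = -3 - 29*C/20)
103647 - E(m(27, 14), z(9, -16)) = 103647 - (-3 - 29/20*9) = 103647 - (-3 - 261/20) = 103647 - 1*(-321/20) = 103647 + 321/20 = 2073261/20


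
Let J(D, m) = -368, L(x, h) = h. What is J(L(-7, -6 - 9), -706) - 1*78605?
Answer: -78973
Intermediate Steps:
J(L(-7, -6 - 9), -706) - 1*78605 = -368 - 1*78605 = -368 - 78605 = -78973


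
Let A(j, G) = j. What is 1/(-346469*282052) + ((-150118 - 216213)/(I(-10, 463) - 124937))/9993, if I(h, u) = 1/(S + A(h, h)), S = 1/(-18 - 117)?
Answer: 24182019992600609191/82414993312249340732124 ≈ 0.00029342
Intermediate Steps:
S = -1/135 (S = 1/(-135) = -1/135 ≈ -0.0074074)
I(h, u) = 1/(-1/135 + h)
1/(-346469*282052) + ((-150118 - 216213)/(I(-10, 463) - 124937))/9993 = 1/(-346469*282052) + ((-150118 - 216213)/(135/(-1 + 135*(-10)) - 124937))/9993 = -1/346469*1/282052 - 366331/(135/(-1 - 1350) - 124937)*(1/9993) = -1/97722274388 - 366331/(135/(-1351) - 124937)*(1/9993) = -1/97722274388 - 366331/(135*(-1/1351) - 124937)*(1/9993) = -1/97722274388 - 366331/(-135/1351 - 124937)*(1/9993) = -1/97722274388 - 366331/(-168790022/1351)*(1/9993) = -1/97722274388 - 366331*(-1351/168790022)*(1/9993) = -1/97722274388 + (494913181/168790022)*(1/9993) = -1/97722274388 + 494913181/1686718689846 = 24182019992600609191/82414993312249340732124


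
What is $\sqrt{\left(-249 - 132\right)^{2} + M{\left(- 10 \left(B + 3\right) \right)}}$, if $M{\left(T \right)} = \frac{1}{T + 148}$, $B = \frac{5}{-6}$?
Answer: $\frac{\sqrt{20851072338}}{379} \approx 381.0$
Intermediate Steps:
$B = - \frac{5}{6}$ ($B = 5 \left(- \frac{1}{6}\right) = - \frac{5}{6} \approx -0.83333$)
$M{\left(T \right)} = \frac{1}{148 + T}$
$\sqrt{\left(-249 - 132\right)^{2} + M{\left(- 10 \left(B + 3\right) \right)}} = \sqrt{\left(-249 - 132\right)^{2} + \frac{1}{148 - 10 \left(- \frac{5}{6} + 3\right)}} = \sqrt{\left(-381\right)^{2} + \frac{1}{148 - \frac{65}{3}}} = \sqrt{145161 + \frac{1}{148 - \frac{65}{3}}} = \sqrt{145161 + \frac{1}{\frac{379}{3}}} = \sqrt{145161 + \frac{3}{379}} = \sqrt{\frac{55016022}{379}} = \frac{\sqrt{20851072338}}{379}$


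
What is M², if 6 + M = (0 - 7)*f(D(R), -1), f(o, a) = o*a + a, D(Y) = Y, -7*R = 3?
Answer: 4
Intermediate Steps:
R = -3/7 (R = -⅐*3 = -3/7 ≈ -0.42857)
f(o, a) = a + a*o (f(o, a) = a*o + a = a + a*o)
M = -2 (M = -6 + (0 - 7)*(-(1 - 3/7)) = -6 - (-7)*4/7 = -6 - 7*(-4/7) = -6 + 4 = -2)
M² = (-2)² = 4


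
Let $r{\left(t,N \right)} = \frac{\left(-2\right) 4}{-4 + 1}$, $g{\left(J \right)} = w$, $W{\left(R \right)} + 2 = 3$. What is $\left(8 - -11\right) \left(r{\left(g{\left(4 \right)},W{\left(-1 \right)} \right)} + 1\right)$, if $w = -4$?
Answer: $\frac{209}{3} \approx 69.667$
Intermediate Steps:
$W{\left(R \right)} = 1$ ($W{\left(R \right)} = -2 + 3 = 1$)
$g{\left(J \right)} = -4$
$r{\left(t,N \right)} = \frac{8}{3}$ ($r{\left(t,N \right)} = - \frac{8}{-3} = \left(-8\right) \left(- \frac{1}{3}\right) = \frac{8}{3}$)
$\left(8 - -11\right) \left(r{\left(g{\left(4 \right)},W{\left(-1 \right)} \right)} + 1\right) = \left(8 - -11\right) \left(\frac{8}{3} + 1\right) = \left(8 + 11\right) \frac{11}{3} = 19 \cdot \frac{11}{3} = \frac{209}{3}$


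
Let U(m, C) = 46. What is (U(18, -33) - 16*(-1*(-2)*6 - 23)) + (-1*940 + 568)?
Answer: -150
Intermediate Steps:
(U(18, -33) - 16*(-1*(-2)*6 - 23)) + (-1*940 + 568) = (46 - 16*(-1*(-2)*6 - 23)) + (-1*940 + 568) = (46 - 16*(2*6 - 23)) + (-940 + 568) = (46 - 16*(12 - 23)) - 372 = (46 - 16*(-11)) - 372 = (46 + 176) - 372 = 222 - 372 = -150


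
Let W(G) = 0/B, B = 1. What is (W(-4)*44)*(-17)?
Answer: 0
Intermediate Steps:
W(G) = 0 (W(G) = 0/1 = 0*1 = 0)
(W(-4)*44)*(-17) = (0*44)*(-17) = 0*(-17) = 0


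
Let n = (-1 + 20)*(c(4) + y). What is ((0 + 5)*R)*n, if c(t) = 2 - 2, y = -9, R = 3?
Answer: -2565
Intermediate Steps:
c(t) = 0
n = -171 (n = (-1 + 20)*(0 - 9) = 19*(-9) = -171)
((0 + 5)*R)*n = ((0 + 5)*3)*(-171) = (5*3)*(-171) = 15*(-171) = -2565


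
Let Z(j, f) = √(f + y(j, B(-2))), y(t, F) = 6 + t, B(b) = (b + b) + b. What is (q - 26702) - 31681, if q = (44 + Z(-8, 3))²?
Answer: -56358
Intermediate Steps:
B(b) = 3*b (B(b) = 2*b + b = 3*b)
Z(j, f) = √(6 + f + j) (Z(j, f) = √(f + (6 + j)) = √(6 + f + j))
q = 2025 (q = (44 + √(6 + 3 - 8))² = (44 + √1)² = (44 + 1)² = 45² = 2025)
(q - 26702) - 31681 = (2025 - 26702) - 31681 = -24677 - 31681 = -56358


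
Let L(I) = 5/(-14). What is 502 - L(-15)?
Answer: 7033/14 ≈ 502.36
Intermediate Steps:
L(I) = -5/14 (L(I) = 5*(-1/14) = -5/14)
502 - L(-15) = 502 - 1*(-5/14) = 502 + 5/14 = 7033/14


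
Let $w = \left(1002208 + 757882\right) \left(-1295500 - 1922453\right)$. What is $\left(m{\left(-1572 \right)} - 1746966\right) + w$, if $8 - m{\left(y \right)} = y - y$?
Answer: $-5663888642728$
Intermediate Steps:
$m{\left(y \right)} = 8$ ($m{\left(y \right)} = 8 - \left(y - y\right) = 8 - 0 = 8 + 0 = 8$)
$w = -5663886895770$ ($w = 1760090 \left(-3217953\right) = -5663886895770$)
$\left(m{\left(-1572 \right)} - 1746966\right) + w = \left(8 - 1746966\right) - 5663886895770 = -1746958 - 5663886895770 = -5663888642728$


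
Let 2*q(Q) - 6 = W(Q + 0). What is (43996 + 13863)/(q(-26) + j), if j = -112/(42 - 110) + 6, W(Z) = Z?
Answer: -983603/40 ≈ -24590.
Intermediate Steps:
q(Q) = 3 + Q/2 (q(Q) = 3 + (Q + 0)/2 = 3 + Q/2)
j = 130/17 (j = -112/(-68) + 6 = -1/68*(-112) + 6 = 28/17 + 6 = 130/17 ≈ 7.6471)
(43996 + 13863)/(q(-26) + j) = (43996 + 13863)/((3 + (½)*(-26)) + 130/17) = 57859/((3 - 13) + 130/17) = 57859/(-10 + 130/17) = 57859/(-40/17) = 57859*(-17/40) = -983603/40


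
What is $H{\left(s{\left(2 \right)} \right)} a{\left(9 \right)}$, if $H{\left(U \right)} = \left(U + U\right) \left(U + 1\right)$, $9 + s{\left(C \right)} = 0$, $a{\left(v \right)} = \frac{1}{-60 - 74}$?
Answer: $- \frac{72}{67} \approx -1.0746$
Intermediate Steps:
$a{\left(v \right)} = - \frac{1}{134}$ ($a{\left(v \right)} = \frac{1}{-134} = - \frac{1}{134}$)
$s{\left(C \right)} = -9$ ($s{\left(C \right)} = -9 + 0 = -9$)
$H{\left(U \right)} = 2 U \left(1 + U\right)$
$H{\left(s{\left(2 \right)} \right)} a{\left(9 \right)} = 2 \left(-9\right) \left(1 - 9\right) \left(- \frac{1}{134}\right) = 2 \left(-9\right) \left(-8\right) \left(- \frac{1}{134}\right) = 144 \left(- \frac{1}{134}\right) = - \frac{72}{67}$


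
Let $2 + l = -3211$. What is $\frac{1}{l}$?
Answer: $- \frac{1}{3213} \approx -0.00031124$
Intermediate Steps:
$l = -3213$ ($l = -2 - 3211 = -3213$)
$\frac{1}{l} = \frac{1}{-3213} = - \frac{1}{3213}$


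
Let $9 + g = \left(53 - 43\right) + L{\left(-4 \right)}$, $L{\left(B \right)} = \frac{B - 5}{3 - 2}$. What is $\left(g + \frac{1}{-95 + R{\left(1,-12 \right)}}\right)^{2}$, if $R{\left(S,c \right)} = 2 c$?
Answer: $\frac{908209}{14161} \approx 64.135$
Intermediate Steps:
$L{\left(B \right)} = -5 + B$ ($L{\left(B \right)} = \frac{-5 + B}{1} = \left(-5 + B\right) 1 = -5 + B$)
$g = -8$ ($g = -9 + \left(\left(53 - 43\right) - 9\right) = -9 + \left(10 - 9\right) = -9 + 1 = -8$)
$\left(g + \frac{1}{-95 + R{\left(1,-12 \right)}}\right)^{2} = \left(-8 + \frac{1}{-95 + 2 \left(-12\right)}\right)^{2} = \left(-8 + \frac{1}{-95 - 24}\right)^{2} = \left(-8 + \frac{1}{-119}\right)^{2} = \left(-8 - \frac{1}{119}\right)^{2} = \left(- \frac{953}{119}\right)^{2} = \frac{908209}{14161}$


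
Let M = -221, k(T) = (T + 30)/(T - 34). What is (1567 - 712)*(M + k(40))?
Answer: -178980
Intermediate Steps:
k(T) = (30 + T)/(-34 + T)
(1567 - 712)*(M + k(40)) = (1567 - 712)*(-221 + (30 + 40)/(-34 + 40)) = 855*(-221 + 70/6) = 855*(-221 + (1/6)*70) = 855*(-221 + 35/3) = 855*(-628/3) = -178980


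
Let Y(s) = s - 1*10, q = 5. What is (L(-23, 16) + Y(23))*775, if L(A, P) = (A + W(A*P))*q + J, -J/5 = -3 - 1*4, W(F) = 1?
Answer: -48050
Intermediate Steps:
Y(s) = -10 + s (Y(s) = s - 10 = -10 + s)
J = 35 (J = -5*(-3 - 1*4) = -5*(-3 - 4) = -5*(-7) = 35)
L(A, P) = 40 + 5*A (L(A, P) = (A + 1)*5 + 35 = (1 + A)*5 + 35 = (5 + 5*A) + 35 = 40 + 5*A)
(L(-23, 16) + Y(23))*775 = ((40 + 5*(-23)) + (-10 + 23))*775 = ((40 - 115) + 13)*775 = (-75 + 13)*775 = -62*775 = -48050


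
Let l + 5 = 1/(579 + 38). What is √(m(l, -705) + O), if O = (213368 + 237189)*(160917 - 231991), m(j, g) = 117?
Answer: I*√32022888101 ≈ 1.7895e+5*I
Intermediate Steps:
l = -3084/617 (l = -5 + 1/(579 + 38) = -5 + 1/617 = -3084/617 ≈ -4.9984)
O = -32022888218 (O = 450557*(-71074) = -32022888218)
√(m(l, -705) + O) = √(117 - 32022888218) = √(-32022888101) = I*√32022888101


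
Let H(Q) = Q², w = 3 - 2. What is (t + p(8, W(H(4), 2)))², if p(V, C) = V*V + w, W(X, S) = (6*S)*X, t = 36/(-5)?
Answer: 83521/25 ≈ 3340.8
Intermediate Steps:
t = -36/5 (t = 36*(-⅕) = -36/5 ≈ -7.2000)
w = 1
W(X, S) = 6*S*X
p(V, C) = 1 + V² (p(V, C) = V*V + 1 = V² + 1 = 1 + V²)
(t + p(8, W(H(4), 2)))² = (-36/5 + (1 + 8²))² = (-36/5 + (1 + 64))² = (-36/5 + 65)² = (289/5)² = 83521/25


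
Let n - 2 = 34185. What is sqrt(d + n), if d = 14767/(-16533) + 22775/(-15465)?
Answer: sqrt(1103593385458312793)/5681841 ≈ 184.89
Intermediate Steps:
d = -40327382/17045523 (d = 14767*(-1/16533) + 22775*(-1/15465) = -14767/16533 - 4555/3093 = -40327382/17045523 ≈ -2.3659)
n = 34187 (n = 2 + 34185 = 34187)
sqrt(d + n) = sqrt(-40327382/17045523 + 34187) = sqrt(582694967419/17045523) = sqrt(1103593385458312793)/5681841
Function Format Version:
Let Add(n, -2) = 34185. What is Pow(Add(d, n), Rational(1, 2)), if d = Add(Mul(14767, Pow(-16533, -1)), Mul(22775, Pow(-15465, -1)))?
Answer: Mul(Rational(1, 5681841), Pow(1103593385458312793, Rational(1, 2))) ≈ 184.89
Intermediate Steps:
d = Rational(-40327382, 17045523) (d = Add(Mul(14767, Rational(-1, 16533)), Mul(22775, Rational(-1, 15465))) = Add(Rational(-14767, 16533), Rational(-4555, 3093)) = Rational(-40327382, 17045523) ≈ -2.3659)
n = 34187 (n = Add(2, 34185) = 34187)
Pow(Add(d, n), Rational(1, 2)) = Pow(Add(Rational(-40327382, 17045523), 34187), Rational(1, 2)) = Pow(Rational(582694967419, 17045523), Rational(1, 2)) = Mul(Rational(1, 5681841), Pow(1103593385458312793, Rational(1, 2)))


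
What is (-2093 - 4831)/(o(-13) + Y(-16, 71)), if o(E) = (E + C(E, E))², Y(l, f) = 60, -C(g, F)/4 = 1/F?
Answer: -390052/12455 ≈ -31.317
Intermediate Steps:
C(g, F) = -4/F
o(E) = (E - 4/E)²
(-2093 - 4831)/(o(-13) + Y(-16, 71)) = (-2093 - 4831)/((-4 + (-13)²)²/(-13)² + 60) = -6924/((-4 + 169)²/169 + 60) = -6924/((1/169)*165² + 60) = -6924/((1/169)*27225 + 60) = -6924/(27225/169 + 60) = -6924/37365/169 = -6924*169/37365 = -390052/12455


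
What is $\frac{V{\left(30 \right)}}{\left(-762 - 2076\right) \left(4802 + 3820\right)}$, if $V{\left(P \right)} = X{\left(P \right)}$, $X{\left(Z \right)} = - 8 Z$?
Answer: $\frac{20}{2039103} \approx 9.8082 \cdot 10^{-6}$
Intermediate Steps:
$V{\left(P \right)} = - 8 P$
$\frac{V{\left(30 \right)}}{\left(-762 - 2076\right) \left(4802 + 3820\right)} = \frac{\left(-8\right) 30}{\left(-762 - 2076\right) \left(4802 + 3820\right)} = - \frac{240}{\left(-2838\right) 8622} = - \frac{240}{-24469236} = \left(-240\right) \left(- \frac{1}{24469236}\right) = \frac{20}{2039103}$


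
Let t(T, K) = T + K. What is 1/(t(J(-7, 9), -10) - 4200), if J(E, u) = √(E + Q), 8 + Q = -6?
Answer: -4210/17724121 - I*√21/17724121 ≈ -0.00023753 - 2.5855e-7*I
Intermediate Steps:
Q = -14 (Q = -8 - 6 = -14)
J(E, u) = √(-14 + E) (J(E, u) = √(E - 14) = √(-14 + E))
t(T, K) = K + T
1/(t(J(-7, 9), -10) - 4200) = 1/((-10 + √(-14 - 7)) - 4200) = 1/((-10 + √(-21)) - 4200) = 1/((-10 + I*√21) - 4200) = 1/(-4210 + I*√21)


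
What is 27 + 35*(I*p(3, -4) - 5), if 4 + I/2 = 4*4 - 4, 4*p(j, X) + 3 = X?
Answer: -1128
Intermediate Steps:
p(j, X) = -3/4 + X/4
I = 16 (I = -8 + 2*(4*4 - 4) = -8 + 2*(16 - 4) = -8 + 2*12 = -8 + 24 = 16)
27 + 35*(I*p(3, -4) - 5) = 27 + 35*(16*(-3/4 + (1/4)*(-4)) - 5) = 27 + 35*(16*(-3/4 - 1) - 5) = 27 + 35*(16*(-7/4) - 5) = 27 + 35*(-28 - 5) = 27 + 35*(-33) = 27 - 1155 = -1128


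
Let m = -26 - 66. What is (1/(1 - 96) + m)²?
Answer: 76405081/9025 ≈ 8465.9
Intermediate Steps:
m = -92
(1/(1 - 96) + m)² = (1/(1 - 96) - 92)² = (1/(-95) - 92)² = (-1/95 - 92)² = (-8741/95)² = 76405081/9025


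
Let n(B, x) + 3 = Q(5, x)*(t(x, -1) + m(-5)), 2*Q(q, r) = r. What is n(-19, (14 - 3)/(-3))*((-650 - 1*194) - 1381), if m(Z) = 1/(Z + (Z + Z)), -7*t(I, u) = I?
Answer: 179335/21 ≈ 8539.8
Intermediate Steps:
Q(q, r) = r/2
t(I, u) = -I/7
m(Z) = 1/(3*Z) (m(Z) = 1/(Z + 2*Z) = 1/(3*Z))
n(B, x) = -3 + x*(-1/15 - x/7)/2 (n(B, x) = -3 + (x/2)*(-x/7 + (⅓)/(-5)) = -3 + (x/2)*(-x/7 + (⅓)*(-⅕)) = -3 + (x/2)*(-x/7 - 1/15) = -3 + (x/2)*(-1/15 - x/7) = -3 + x*(-1/15 - x/7)/2)
n(-19, (14 - 3)/(-3))*((-650 - 1*194) - 1381) = (-3 - (14 - 3)²/9/14 - (14 - 3)/(30*(-3)))*((-650 - 1*194) - 1381) = (-3 - (11*(-⅓))²/14 - 11*(-1)/(30*3))*((-650 - 194) - 1381) = (-3 - (-11/3)²/14 - 1/30*(-11/3))*(-844 - 1381) = (-3 - 1/14*121/9 + 11/90)*(-2225) = (-3 - 121/126 + 11/90)*(-2225) = -403/105*(-2225) = 179335/21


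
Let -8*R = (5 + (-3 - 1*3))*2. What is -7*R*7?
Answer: -49/4 ≈ -12.250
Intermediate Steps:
R = ¼ (R = -(5 + (-3 - 1*3))*2/8 = -(5 + (-3 - 3))*2/8 = -(5 - 6)*2/8 = -(-1)*2/8 = -⅛*(-2) = ¼ ≈ 0.25000)
-7*R*7 = -7*¼*7 = -7/4*7 = -49/4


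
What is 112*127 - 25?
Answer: 14199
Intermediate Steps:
112*127 - 25 = 14224 - 25 = 14199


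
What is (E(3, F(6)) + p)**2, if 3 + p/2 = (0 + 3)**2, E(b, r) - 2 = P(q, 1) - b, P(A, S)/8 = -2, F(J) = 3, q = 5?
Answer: 25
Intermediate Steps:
P(A, S) = -16 (P(A, S) = 8*(-2) = -16)
E(b, r) = -14 - b (E(b, r) = 2 + (-16 - b) = -14 - b)
p = 12 (p = -6 + 2*(0 + 3)**2 = -6 + 2*3**2 = -6 + 2*9 = -6 + 18 = 12)
(E(3, F(6)) + p)**2 = ((-14 - 1*3) + 12)**2 = ((-14 - 3) + 12)**2 = (-17 + 12)**2 = (-5)**2 = 25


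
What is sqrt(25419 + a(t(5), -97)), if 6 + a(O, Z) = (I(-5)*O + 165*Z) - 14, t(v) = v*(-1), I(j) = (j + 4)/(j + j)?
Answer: sqrt(37574)/2 ≈ 96.920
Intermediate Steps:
I(j) = (4 + j)/(2*j) (I(j) = (4 + j)/((2*j)) = (4 + j)*(1/(2*j)) = (4 + j)/(2*j))
t(v) = -v
a(O, Z) = -20 + 165*Z + O/10 (a(O, Z) = -6 + ((((1/2)*(4 - 5)/(-5))*O + 165*Z) - 14) = -6 + ((((1/2)*(-1/5)*(-1))*O + 165*Z) - 14) = -6 + ((O/10 + 165*Z) - 14) = -6 + ((165*Z + O/10) - 14) = -6 + (-14 + 165*Z + O/10) = -20 + 165*Z + O/10)
sqrt(25419 + a(t(5), -97)) = sqrt(25419 + (-20 + 165*(-97) + (-1*5)/10)) = sqrt(25419 + (-20 - 16005 + (1/10)*(-5))) = sqrt(25419 + (-20 - 16005 - 1/2)) = sqrt(25419 - 32051/2) = sqrt(18787/2) = sqrt(37574)/2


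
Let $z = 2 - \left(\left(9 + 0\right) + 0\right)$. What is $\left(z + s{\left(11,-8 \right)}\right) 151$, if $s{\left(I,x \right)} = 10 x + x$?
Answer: $-14345$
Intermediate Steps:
$s{\left(I,x \right)} = 11 x$
$z = -7$ ($z = 2 - \left(9 + 0\right) = 2 - 9 = -7$)
$\left(z + s{\left(11,-8 \right)}\right) 151 = \left(-7 + 11 \left(-8\right)\right) 151 = \left(-7 - 88\right) 151 = \left(-95\right) 151 = -14345$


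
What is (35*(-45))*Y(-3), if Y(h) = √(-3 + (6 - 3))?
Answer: 0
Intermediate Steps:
Y(h) = 0 (Y(h) = √(-3 + 3) = √0 = 0)
(35*(-45))*Y(-3) = (35*(-45))*0 = -1575*0 = 0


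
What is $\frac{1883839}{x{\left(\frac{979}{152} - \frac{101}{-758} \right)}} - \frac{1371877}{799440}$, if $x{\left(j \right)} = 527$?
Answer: $\frac{48557847451}{13590480} \approx 3572.9$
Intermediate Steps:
$\frac{1883839}{x{\left(\frac{979}{152} - \frac{101}{-758} \right)}} - \frac{1371877}{799440} = \frac{1883839}{527} - \frac{1371877}{799440} = 1883839 \cdot \frac{1}{527} - \frac{1371877}{799440} = \frac{60769}{17} - \frac{1371877}{799440} = \frac{48557847451}{13590480}$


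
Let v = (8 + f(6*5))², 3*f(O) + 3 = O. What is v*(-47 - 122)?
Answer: -48841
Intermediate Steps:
f(O) = -1 + O/3
v = 289 (v = (8 + (-1 + (6*5)/3))² = (8 + (-1 + (⅓)*30))² = (8 + (-1 + 10))² = (8 + 9)² = 17² = 289)
v*(-47 - 122) = 289*(-47 - 122) = 289*(-169) = -48841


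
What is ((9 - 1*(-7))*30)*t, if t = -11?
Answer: -5280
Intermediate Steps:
((9 - 1*(-7))*30)*t = ((9 - 1*(-7))*30)*(-11) = ((9 + 7)*30)*(-11) = (16*30)*(-11) = 480*(-11) = -5280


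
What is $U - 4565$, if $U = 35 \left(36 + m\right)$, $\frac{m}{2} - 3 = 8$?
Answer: $-2535$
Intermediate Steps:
$m = 22$ ($m = 6 + 2 \cdot 8 = 6 + 16 = 22$)
$U = 2030$ ($U = 35 \left(36 + 22\right) = 35 \cdot 58 = 2030$)
$U - 4565 = 2030 - 4565 = -2535$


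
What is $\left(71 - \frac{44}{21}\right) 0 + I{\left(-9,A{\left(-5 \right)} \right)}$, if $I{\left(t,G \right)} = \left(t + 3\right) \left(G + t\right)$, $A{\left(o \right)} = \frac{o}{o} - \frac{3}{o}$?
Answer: $\frac{222}{5} \approx 44.4$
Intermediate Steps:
$A{\left(o \right)} = 1 - \frac{3}{o}$
$I{\left(t,G \right)} = \left(3 + t\right) \left(G + t\right)$
$\left(71 - \frac{44}{21}\right) 0 + I{\left(-9,A{\left(-5 \right)} \right)} = \left(71 - \frac{44}{21}\right) 0 + \left(\left(-9\right)^{2} + 3 \frac{-3 - 5}{-5} + 3 \left(-9\right) + \frac{-3 - 5}{-5} \left(-9\right)\right) = \left(71 - \frac{44}{21}\right) 0 + \left(81 + 3 \left(\left(- \frac{1}{5}\right) \left(-8\right)\right) - 27 + \left(- \frac{1}{5}\right) \left(-8\right) \left(-9\right)\right) = \left(71 - \frac{44}{21}\right) 0 + \left(81 + 3 \cdot \frac{8}{5} - 27 + \frac{8}{5} \left(-9\right)\right) = \frac{1447}{21} \cdot 0 + \left(81 + \frac{24}{5} - 27 - \frac{72}{5}\right) = 0 + \frac{222}{5} = \frac{222}{5}$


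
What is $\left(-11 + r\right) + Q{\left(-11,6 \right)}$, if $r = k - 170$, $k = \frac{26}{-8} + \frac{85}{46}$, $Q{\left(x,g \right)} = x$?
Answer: $- \frac{17793}{92} \approx -193.4$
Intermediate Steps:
$k = - \frac{129}{92}$ ($k = 26 \left(- \frac{1}{8}\right) + 85 \cdot \frac{1}{46} = - \frac{13}{4} + \frac{85}{46} = - \frac{129}{92} \approx -1.4022$)
$r = - \frac{15769}{92}$ ($r = - \frac{129}{92} - 170 = - \frac{15769}{92} \approx -171.4$)
$\left(-11 + r\right) + Q{\left(-11,6 \right)} = \left(-11 - \frac{15769}{92}\right) - 11 = - \frac{16781}{92} - 11 = - \frac{17793}{92}$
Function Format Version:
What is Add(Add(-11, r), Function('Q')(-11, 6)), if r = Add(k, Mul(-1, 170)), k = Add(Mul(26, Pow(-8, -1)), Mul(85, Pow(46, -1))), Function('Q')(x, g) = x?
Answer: Rational(-17793, 92) ≈ -193.40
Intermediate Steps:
k = Rational(-129, 92) (k = Add(Mul(26, Rational(-1, 8)), Mul(85, Rational(1, 46))) = Add(Rational(-13, 4), Rational(85, 46)) = Rational(-129, 92) ≈ -1.4022)
r = Rational(-15769, 92) (r = Add(Rational(-129, 92), Mul(-1, 170)) = Add(Rational(-129, 92), -170) = Rational(-15769, 92) ≈ -171.40)
Add(Add(-11, r), Function('Q')(-11, 6)) = Add(Add(-11, Rational(-15769, 92)), -11) = Add(Rational(-16781, 92), -11) = Rational(-17793, 92)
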